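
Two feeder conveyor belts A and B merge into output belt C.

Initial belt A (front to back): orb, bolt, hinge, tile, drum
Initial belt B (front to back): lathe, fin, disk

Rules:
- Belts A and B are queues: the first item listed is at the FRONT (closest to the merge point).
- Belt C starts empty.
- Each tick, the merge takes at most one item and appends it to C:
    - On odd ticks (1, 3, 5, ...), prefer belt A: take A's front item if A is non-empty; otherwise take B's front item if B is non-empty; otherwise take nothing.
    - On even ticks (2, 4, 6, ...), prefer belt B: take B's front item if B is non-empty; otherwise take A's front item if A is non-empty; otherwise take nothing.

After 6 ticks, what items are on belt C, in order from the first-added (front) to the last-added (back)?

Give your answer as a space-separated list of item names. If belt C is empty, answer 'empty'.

Answer: orb lathe bolt fin hinge disk

Derivation:
Tick 1: prefer A, take orb from A; A=[bolt,hinge,tile,drum] B=[lathe,fin,disk] C=[orb]
Tick 2: prefer B, take lathe from B; A=[bolt,hinge,tile,drum] B=[fin,disk] C=[orb,lathe]
Tick 3: prefer A, take bolt from A; A=[hinge,tile,drum] B=[fin,disk] C=[orb,lathe,bolt]
Tick 4: prefer B, take fin from B; A=[hinge,tile,drum] B=[disk] C=[orb,lathe,bolt,fin]
Tick 5: prefer A, take hinge from A; A=[tile,drum] B=[disk] C=[orb,lathe,bolt,fin,hinge]
Tick 6: prefer B, take disk from B; A=[tile,drum] B=[-] C=[orb,lathe,bolt,fin,hinge,disk]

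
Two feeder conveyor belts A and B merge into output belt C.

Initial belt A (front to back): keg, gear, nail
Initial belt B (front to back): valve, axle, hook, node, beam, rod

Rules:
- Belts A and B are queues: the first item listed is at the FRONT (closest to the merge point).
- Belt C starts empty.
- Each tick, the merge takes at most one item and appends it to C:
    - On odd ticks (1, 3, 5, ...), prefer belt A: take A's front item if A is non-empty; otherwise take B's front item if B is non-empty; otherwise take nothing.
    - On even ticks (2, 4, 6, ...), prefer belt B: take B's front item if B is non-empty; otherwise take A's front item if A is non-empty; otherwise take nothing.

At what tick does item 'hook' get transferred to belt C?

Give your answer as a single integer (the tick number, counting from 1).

Answer: 6

Derivation:
Tick 1: prefer A, take keg from A; A=[gear,nail] B=[valve,axle,hook,node,beam,rod] C=[keg]
Tick 2: prefer B, take valve from B; A=[gear,nail] B=[axle,hook,node,beam,rod] C=[keg,valve]
Tick 3: prefer A, take gear from A; A=[nail] B=[axle,hook,node,beam,rod] C=[keg,valve,gear]
Tick 4: prefer B, take axle from B; A=[nail] B=[hook,node,beam,rod] C=[keg,valve,gear,axle]
Tick 5: prefer A, take nail from A; A=[-] B=[hook,node,beam,rod] C=[keg,valve,gear,axle,nail]
Tick 6: prefer B, take hook from B; A=[-] B=[node,beam,rod] C=[keg,valve,gear,axle,nail,hook]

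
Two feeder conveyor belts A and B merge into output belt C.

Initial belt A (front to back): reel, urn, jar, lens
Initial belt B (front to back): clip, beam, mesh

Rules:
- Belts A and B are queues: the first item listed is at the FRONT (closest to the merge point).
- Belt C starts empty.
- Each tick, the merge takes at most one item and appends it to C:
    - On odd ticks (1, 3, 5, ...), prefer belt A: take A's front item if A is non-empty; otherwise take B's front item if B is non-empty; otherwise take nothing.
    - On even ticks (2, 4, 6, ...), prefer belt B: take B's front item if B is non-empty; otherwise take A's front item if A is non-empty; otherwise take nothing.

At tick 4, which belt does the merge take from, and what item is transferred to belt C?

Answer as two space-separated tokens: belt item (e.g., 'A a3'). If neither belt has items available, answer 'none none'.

Tick 1: prefer A, take reel from A; A=[urn,jar,lens] B=[clip,beam,mesh] C=[reel]
Tick 2: prefer B, take clip from B; A=[urn,jar,lens] B=[beam,mesh] C=[reel,clip]
Tick 3: prefer A, take urn from A; A=[jar,lens] B=[beam,mesh] C=[reel,clip,urn]
Tick 4: prefer B, take beam from B; A=[jar,lens] B=[mesh] C=[reel,clip,urn,beam]

Answer: B beam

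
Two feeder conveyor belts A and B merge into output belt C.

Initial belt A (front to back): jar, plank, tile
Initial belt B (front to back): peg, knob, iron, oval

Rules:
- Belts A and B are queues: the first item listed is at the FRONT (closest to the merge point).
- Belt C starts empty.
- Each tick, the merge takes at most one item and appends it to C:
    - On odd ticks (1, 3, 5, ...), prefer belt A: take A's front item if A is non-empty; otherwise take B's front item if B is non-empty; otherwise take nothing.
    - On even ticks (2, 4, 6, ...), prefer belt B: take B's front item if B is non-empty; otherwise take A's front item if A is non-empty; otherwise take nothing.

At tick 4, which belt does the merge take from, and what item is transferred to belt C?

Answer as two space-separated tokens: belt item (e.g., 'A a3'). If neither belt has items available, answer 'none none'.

Answer: B knob

Derivation:
Tick 1: prefer A, take jar from A; A=[plank,tile] B=[peg,knob,iron,oval] C=[jar]
Tick 2: prefer B, take peg from B; A=[plank,tile] B=[knob,iron,oval] C=[jar,peg]
Tick 3: prefer A, take plank from A; A=[tile] B=[knob,iron,oval] C=[jar,peg,plank]
Tick 4: prefer B, take knob from B; A=[tile] B=[iron,oval] C=[jar,peg,plank,knob]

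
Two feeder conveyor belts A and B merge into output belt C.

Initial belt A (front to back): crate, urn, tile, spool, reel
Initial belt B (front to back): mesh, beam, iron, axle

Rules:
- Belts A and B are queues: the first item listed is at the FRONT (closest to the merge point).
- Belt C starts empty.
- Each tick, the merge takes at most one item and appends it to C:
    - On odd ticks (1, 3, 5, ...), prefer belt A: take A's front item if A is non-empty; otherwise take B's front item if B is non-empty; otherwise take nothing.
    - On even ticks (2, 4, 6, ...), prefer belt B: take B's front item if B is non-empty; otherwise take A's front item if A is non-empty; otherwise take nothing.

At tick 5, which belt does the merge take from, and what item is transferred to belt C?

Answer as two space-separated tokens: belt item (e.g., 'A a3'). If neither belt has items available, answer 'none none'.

Tick 1: prefer A, take crate from A; A=[urn,tile,spool,reel] B=[mesh,beam,iron,axle] C=[crate]
Tick 2: prefer B, take mesh from B; A=[urn,tile,spool,reel] B=[beam,iron,axle] C=[crate,mesh]
Tick 3: prefer A, take urn from A; A=[tile,spool,reel] B=[beam,iron,axle] C=[crate,mesh,urn]
Tick 4: prefer B, take beam from B; A=[tile,spool,reel] B=[iron,axle] C=[crate,mesh,urn,beam]
Tick 5: prefer A, take tile from A; A=[spool,reel] B=[iron,axle] C=[crate,mesh,urn,beam,tile]

Answer: A tile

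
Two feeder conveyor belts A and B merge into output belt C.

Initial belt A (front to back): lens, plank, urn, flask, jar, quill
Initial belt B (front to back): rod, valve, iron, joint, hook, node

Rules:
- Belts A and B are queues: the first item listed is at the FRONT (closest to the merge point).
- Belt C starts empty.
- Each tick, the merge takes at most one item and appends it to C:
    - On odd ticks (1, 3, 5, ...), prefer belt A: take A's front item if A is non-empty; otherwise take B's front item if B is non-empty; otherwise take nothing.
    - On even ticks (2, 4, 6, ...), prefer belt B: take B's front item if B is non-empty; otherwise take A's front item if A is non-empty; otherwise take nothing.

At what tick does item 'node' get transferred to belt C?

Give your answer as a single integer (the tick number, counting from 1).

Answer: 12

Derivation:
Tick 1: prefer A, take lens from A; A=[plank,urn,flask,jar,quill] B=[rod,valve,iron,joint,hook,node] C=[lens]
Tick 2: prefer B, take rod from B; A=[plank,urn,flask,jar,quill] B=[valve,iron,joint,hook,node] C=[lens,rod]
Tick 3: prefer A, take plank from A; A=[urn,flask,jar,quill] B=[valve,iron,joint,hook,node] C=[lens,rod,plank]
Tick 4: prefer B, take valve from B; A=[urn,flask,jar,quill] B=[iron,joint,hook,node] C=[lens,rod,plank,valve]
Tick 5: prefer A, take urn from A; A=[flask,jar,quill] B=[iron,joint,hook,node] C=[lens,rod,plank,valve,urn]
Tick 6: prefer B, take iron from B; A=[flask,jar,quill] B=[joint,hook,node] C=[lens,rod,plank,valve,urn,iron]
Tick 7: prefer A, take flask from A; A=[jar,quill] B=[joint,hook,node] C=[lens,rod,plank,valve,urn,iron,flask]
Tick 8: prefer B, take joint from B; A=[jar,quill] B=[hook,node] C=[lens,rod,plank,valve,urn,iron,flask,joint]
Tick 9: prefer A, take jar from A; A=[quill] B=[hook,node] C=[lens,rod,plank,valve,urn,iron,flask,joint,jar]
Tick 10: prefer B, take hook from B; A=[quill] B=[node] C=[lens,rod,plank,valve,urn,iron,flask,joint,jar,hook]
Tick 11: prefer A, take quill from A; A=[-] B=[node] C=[lens,rod,plank,valve,urn,iron,flask,joint,jar,hook,quill]
Tick 12: prefer B, take node from B; A=[-] B=[-] C=[lens,rod,plank,valve,urn,iron,flask,joint,jar,hook,quill,node]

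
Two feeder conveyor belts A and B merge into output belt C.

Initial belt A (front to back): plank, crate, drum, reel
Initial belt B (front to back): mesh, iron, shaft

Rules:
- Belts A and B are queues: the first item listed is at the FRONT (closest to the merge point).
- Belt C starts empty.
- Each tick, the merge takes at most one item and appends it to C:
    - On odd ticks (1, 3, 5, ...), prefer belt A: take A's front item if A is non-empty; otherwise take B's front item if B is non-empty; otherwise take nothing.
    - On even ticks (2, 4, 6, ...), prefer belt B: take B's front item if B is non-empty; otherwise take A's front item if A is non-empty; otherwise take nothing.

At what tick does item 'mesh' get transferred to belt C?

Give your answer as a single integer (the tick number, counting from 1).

Answer: 2

Derivation:
Tick 1: prefer A, take plank from A; A=[crate,drum,reel] B=[mesh,iron,shaft] C=[plank]
Tick 2: prefer B, take mesh from B; A=[crate,drum,reel] B=[iron,shaft] C=[plank,mesh]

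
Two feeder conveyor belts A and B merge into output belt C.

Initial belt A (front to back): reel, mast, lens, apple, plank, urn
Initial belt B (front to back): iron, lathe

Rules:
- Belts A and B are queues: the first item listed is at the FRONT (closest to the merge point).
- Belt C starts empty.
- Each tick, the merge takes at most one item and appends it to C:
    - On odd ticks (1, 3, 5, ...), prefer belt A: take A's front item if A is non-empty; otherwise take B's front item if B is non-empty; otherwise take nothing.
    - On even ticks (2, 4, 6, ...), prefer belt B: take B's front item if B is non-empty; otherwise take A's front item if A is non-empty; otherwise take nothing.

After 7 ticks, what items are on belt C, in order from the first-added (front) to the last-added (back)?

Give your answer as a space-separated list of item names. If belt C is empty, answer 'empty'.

Answer: reel iron mast lathe lens apple plank

Derivation:
Tick 1: prefer A, take reel from A; A=[mast,lens,apple,plank,urn] B=[iron,lathe] C=[reel]
Tick 2: prefer B, take iron from B; A=[mast,lens,apple,plank,urn] B=[lathe] C=[reel,iron]
Tick 3: prefer A, take mast from A; A=[lens,apple,plank,urn] B=[lathe] C=[reel,iron,mast]
Tick 4: prefer B, take lathe from B; A=[lens,apple,plank,urn] B=[-] C=[reel,iron,mast,lathe]
Tick 5: prefer A, take lens from A; A=[apple,plank,urn] B=[-] C=[reel,iron,mast,lathe,lens]
Tick 6: prefer B, take apple from A; A=[plank,urn] B=[-] C=[reel,iron,mast,lathe,lens,apple]
Tick 7: prefer A, take plank from A; A=[urn] B=[-] C=[reel,iron,mast,lathe,lens,apple,plank]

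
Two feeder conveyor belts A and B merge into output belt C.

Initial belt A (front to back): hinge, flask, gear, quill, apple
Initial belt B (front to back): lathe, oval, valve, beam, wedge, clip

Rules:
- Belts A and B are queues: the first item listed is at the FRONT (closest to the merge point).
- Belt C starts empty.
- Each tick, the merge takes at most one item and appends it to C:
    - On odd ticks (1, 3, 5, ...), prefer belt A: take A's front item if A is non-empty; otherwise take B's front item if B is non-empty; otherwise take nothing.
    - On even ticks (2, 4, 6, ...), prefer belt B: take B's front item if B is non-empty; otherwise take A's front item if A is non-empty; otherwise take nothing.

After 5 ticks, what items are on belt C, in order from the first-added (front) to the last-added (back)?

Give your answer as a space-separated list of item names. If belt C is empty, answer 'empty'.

Tick 1: prefer A, take hinge from A; A=[flask,gear,quill,apple] B=[lathe,oval,valve,beam,wedge,clip] C=[hinge]
Tick 2: prefer B, take lathe from B; A=[flask,gear,quill,apple] B=[oval,valve,beam,wedge,clip] C=[hinge,lathe]
Tick 3: prefer A, take flask from A; A=[gear,quill,apple] B=[oval,valve,beam,wedge,clip] C=[hinge,lathe,flask]
Tick 4: prefer B, take oval from B; A=[gear,quill,apple] B=[valve,beam,wedge,clip] C=[hinge,lathe,flask,oval]
Tick 5: prefer A, take gear from A; A=[quill,apple] B=[valve,beam,wedge,clip] C=[hinge,lathe,flask,oval,gear]

Answer: hinge lathe flask oval gear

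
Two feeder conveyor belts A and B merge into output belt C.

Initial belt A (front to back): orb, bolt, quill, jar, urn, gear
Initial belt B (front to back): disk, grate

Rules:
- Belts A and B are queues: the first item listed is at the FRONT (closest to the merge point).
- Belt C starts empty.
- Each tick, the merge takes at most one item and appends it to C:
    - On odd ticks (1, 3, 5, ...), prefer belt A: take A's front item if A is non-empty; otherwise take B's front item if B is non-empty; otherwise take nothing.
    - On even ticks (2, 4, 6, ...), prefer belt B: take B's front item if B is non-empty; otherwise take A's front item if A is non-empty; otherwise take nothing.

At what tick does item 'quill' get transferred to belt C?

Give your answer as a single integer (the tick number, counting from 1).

Tick 1: prefer A, take orb from A; A=[bolt,quill,jar,urn,gear] B=[disk,grate] C=[orb]
Tick 2: prefer B, take disk from B; A=[bolt,quill,jar,urn,gear] B=[grate] C=[orb,disk]
Tick 3: prefer A, take bolt from A; A=[quill,jar,urn,gear] B=[grate] C=[orb,disk,bolt]
Tick 4: prefer B, take grate from B; A=[quill,jar,urn,gear] B=[-] C=[orb,disk,bolt,grate]
Tick 5: prefer A, take quill from A; A=[jar,urn,gear] B=[-] C=[orb,disk,bolt,grate,quill]

Answer: 5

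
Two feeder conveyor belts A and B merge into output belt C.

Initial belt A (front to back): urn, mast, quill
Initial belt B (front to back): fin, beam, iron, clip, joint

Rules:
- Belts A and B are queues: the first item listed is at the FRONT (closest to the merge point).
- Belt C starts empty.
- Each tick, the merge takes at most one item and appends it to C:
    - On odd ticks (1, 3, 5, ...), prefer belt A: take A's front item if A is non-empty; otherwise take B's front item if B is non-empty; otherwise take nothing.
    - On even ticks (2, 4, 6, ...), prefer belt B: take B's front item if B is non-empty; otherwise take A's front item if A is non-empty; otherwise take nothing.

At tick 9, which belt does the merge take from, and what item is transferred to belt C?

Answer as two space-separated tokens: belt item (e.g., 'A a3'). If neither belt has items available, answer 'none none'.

Answer: none none

Derivation:
Tick 1: prefer A, take urn from A; A=[mast,quill] B=[fin,beam,iron,clip,joint] C=[urn]
Tick 2: prefer B, take fin from B; A=[mast,quill] B=[beam,iron,clip,joint] C=[urn,fin]
Tick 3: prefer A, take mast from A; A=[quill] B=[beam,iron,clip,joint] C=[urn,fin,mast]
Tick 4: prefer B, take beam from B; A=[quill] B=[iron,clip,joint] C=[urn,fin,mast,beam]
Tick 5: prefer A, take quill from A; A=[-] B=[iron,clip,joint] C=[urn,fin,mast,beam,quill]
Tick 6: prefer B, take iron from B; A=[-] B=[clip,joint] C=[urn,fin,mast,beam,quill,iron]
Tick 7: prefer A, take clip from B; A=[-] B=[joint] C=[urn,fin,mast,beam,quill,iron,clip]
Tick 8: prefer B, take joint from B; A=[-] B=[-] C=[urn,fin,mast,beam,quill,iron,clip,joint]
Tick 9: prefer A, both empty, nothing taken; A=[-] B=[-] C=[urn,fin,mast,beam,quill,iron,clip,joint]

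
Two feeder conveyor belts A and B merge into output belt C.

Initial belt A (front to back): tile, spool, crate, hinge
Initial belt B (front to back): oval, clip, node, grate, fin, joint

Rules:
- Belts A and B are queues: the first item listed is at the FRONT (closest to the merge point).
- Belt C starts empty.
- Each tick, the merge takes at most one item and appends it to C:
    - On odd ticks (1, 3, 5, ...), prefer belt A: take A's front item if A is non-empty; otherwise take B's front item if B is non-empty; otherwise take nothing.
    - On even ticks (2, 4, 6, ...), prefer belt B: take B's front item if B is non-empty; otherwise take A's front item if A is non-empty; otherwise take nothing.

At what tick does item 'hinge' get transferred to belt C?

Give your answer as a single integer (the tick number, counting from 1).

Tick 1: prefer A, take tile from A; A=[spool,crate,hinge] B=[oval,clip,node,grate,fin,joint] C=[tile]
Tick 2: prefer B, take oval from B; A=[spool,crate,hinge] B=[clip,node,grate,fin,joint] C=[tile,oval]
Tick 3: prefer A, take spool from A; A=[crate,hinge] B=[clip,node,grate,fin,joint] C=[tile,oval,spool]
Tick 4: prefer B, take clip from B; A=[crate,hinge] B=[node,grate,fin,joint] C=[tile,oval,spool,clip]
Tick 5: prefer A, take crate from A; A=[hinge] B=[node,grate,fin,joint] C=[tile,oval,spool,clip,crate]
Tick 6: prefer B, take node from B; A=[hinge] B=[grate,fin,joint] C=[tile,oval,spool,clip,crate,node]
Tick 7: prefer A, take hinge from A; A=[-] B=[grate,fin,joint] C=[tile,oval,spool,clip,crate,node,hinge]

Answer: 7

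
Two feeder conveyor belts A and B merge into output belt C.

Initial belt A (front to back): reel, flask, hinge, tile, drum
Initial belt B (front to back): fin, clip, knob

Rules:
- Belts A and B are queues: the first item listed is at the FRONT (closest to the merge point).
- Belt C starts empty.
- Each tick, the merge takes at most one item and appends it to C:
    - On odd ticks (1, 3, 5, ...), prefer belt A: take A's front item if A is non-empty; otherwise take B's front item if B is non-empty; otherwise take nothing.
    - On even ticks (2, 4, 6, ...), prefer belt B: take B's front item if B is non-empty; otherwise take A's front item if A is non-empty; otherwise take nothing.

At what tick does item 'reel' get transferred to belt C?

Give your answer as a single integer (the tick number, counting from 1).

Tick 1: prefer A, take reel from A; A=[flask,hinge,tile,drum] B=[fin,clip,knob] C=[reel]

Answer: 1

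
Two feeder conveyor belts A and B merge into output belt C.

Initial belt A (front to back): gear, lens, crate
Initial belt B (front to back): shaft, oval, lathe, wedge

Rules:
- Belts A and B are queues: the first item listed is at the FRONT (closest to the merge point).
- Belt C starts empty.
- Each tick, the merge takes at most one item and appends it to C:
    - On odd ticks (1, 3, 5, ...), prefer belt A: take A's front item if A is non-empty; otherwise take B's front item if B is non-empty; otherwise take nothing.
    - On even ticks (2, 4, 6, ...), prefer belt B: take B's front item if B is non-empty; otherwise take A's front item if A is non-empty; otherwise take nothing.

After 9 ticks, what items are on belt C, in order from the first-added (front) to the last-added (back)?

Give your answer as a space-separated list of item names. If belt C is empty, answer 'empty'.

Tick 1: prefer A, take gear from A; A=[lens,crate] B=[shaft,oval,lathe,wedge] C=[gear]
Tick 2: prefer B, take shaft from B; A=[lens,crate] B=[oval,lathe,wedge] C=[gear,shaft]
Tick 3: prefer A, take lens from A; A=[crate] B=[oval,lathe,wedge] C=[gear,shaft,lens]
Tick 4: prefer B, take oval from B; A=[crate] B=[lathe,wedge] C=[gear,shaft,lens,oval]
Tick 5: prefer A, take crate from A; A=[-] B=[lathe,wedge] C=[gear,shaft,lens,oval,crate]
Tick 6: prefer B, take lathe from B; A=[-] B=[wedge] C=[gear,shaft,lens,oval,crate,lathe]
Tick 7: prefer A, take wedge from B; A=[-] B=[-] C=[gear,shaft,lens,oval,crate,lathe,wedge]
Tick 8: prefer B, both empty, nothing taken; A=[-] B=[-] C=[gear,shaft,lens,oval,crate,lathe,wedge]
Tick 9: prefer A, both empty, nothing taken; A=[-] B=[-] C=[gear,shaft,lens,oval,crate,lathe,wedge]

Answer: gear shaft lens oval crate lathe wedge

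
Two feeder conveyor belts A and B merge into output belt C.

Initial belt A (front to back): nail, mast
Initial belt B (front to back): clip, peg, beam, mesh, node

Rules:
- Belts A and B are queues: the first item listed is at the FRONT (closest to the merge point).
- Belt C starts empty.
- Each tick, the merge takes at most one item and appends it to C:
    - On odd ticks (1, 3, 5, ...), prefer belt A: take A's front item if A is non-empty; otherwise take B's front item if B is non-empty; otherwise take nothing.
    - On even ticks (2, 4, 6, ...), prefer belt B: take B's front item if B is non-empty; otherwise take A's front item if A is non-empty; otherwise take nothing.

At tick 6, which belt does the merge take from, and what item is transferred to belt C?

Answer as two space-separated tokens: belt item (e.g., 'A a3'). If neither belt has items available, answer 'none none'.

Tick 1: prefer A, take nail from A; A=[mast] B=[clip,peg,beam,mesh,node] C=[nail]
Tick 2: prefer B, take clip from B; A=[mast] B=[peg,beam,mesh,node] C=[nail,clip]
Tick 3: prefer A, take mast from A; A=[-] B=[peg,beam,mesh,node] C=[nail,clip,mast]
Tick 4: prefer B, take peg from B; A=[-] B=[beam,mesh,node] C=[nail,clip,mast,peg]
Tick 5: prefer A, take beam from B; A=[-] B=[mesh,node] C=[nail,clip,mast,peg,beam]
Tick 6: prefer B, take mesh from B; A=[-] B=[node] C=[nail,clip,mast,peg,beam,mesh]

Answer: B mesh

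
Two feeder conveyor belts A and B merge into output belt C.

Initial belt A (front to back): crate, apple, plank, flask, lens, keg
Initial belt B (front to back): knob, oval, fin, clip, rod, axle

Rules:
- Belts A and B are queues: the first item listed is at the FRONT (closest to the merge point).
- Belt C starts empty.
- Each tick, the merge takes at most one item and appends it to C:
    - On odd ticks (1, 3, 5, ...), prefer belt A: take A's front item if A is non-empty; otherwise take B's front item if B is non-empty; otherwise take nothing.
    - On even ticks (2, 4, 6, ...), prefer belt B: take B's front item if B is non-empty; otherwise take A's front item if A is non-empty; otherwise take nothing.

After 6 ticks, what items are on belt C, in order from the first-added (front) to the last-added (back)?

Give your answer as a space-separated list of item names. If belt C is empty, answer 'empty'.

Tick 1: prefer A, take crate from A; A=[apple,plank,flask,lens,keg] B=[knob,oval,fin,clip,rod,axle] C=[crate]
Tick 2: prefer B, take knob from B; A=[apple,plank,flask,lens,keg] B=[oval,fin,clip,rod,axle] C=[crate,knob]
Tick 3: prefer A, take apple from A; A=[plank,flask,lens,keg] B=[oval,fin,clip,rod,axle] C=[crate,knob,apple]
Tick 4: prefer B, take oval from B; A=[plank,flask,lens,keg] B=[fin,clip,rod,axle] C=[crate,knob,apple,oval]
Tick 5: prefer A, take plank from A; A=[flask,lens,keg] B=[fin,clip,rod,axle] C=[crate,knob,apple,oval,plank]
Tick 6: prefer B, take fin from B; A=[flask,lens,keg] B=[clip,rod,axle] C=[crate,knob,apple,oval,plank,fin]

Answer: crate knob apple oval plank fin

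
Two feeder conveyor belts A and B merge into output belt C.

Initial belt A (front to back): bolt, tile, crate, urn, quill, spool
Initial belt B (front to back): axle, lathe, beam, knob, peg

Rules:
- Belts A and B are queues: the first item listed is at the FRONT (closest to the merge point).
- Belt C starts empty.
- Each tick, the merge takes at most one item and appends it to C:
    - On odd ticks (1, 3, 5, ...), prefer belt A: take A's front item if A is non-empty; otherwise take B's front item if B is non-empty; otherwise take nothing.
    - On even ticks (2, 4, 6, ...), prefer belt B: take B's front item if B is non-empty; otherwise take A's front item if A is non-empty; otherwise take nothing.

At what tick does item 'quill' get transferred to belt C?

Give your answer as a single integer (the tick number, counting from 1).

Tick 1: prefer A, take bolt from A; A=[tile,crate,urn,quill,spool] B=[axle,lathe,beam,knob,peg] C=[bolt]
Tick 2: prefer B, take axle from B; A=[tile,crate,urn,quill,spool] B=[lathe,beam,knob,peg] C=[bolt,axle]
Tick 3: prefer A, take tile from A; A=[crate,urn,quill,spool] B=[lathe,beam,knob,peg] C=[bolt,axle,tile]
Tick 4: prefer B, take lathe from B; A=[crate,urn,quill,spool] B=[beam,knob,peg] C=[bolt,axle,tile,lathe]
Tick 5: prefer A, take crate from A; A=[urn,quill,spool] B=[beam,knob,peg] C=[bolt,axle,tile,lathe,crate]
Tick 6: prefer B, take beam from B; A=[urn,quill,spool] B=[knob,peg] C=[bolt,axle,tile,lathe,crate,beam]
Tick 7: prefer A, take urn from A; A=[quill,spool] B=[knob,peg] C=[bolt,axle,tile,lathe,crate,beam,urn]
Tick 8: prefer B, take knob from B; A=[quill,spool] B=[peg] C=[bolt,axle,tile,lathe,crate,beam,urn,knob]
Tick 9: prefer A, take quill from A; A=[spool] B=[peg] C=[bolt,axle,tile,lathe,crate,beam,urn,knob,quill]

Answer: 9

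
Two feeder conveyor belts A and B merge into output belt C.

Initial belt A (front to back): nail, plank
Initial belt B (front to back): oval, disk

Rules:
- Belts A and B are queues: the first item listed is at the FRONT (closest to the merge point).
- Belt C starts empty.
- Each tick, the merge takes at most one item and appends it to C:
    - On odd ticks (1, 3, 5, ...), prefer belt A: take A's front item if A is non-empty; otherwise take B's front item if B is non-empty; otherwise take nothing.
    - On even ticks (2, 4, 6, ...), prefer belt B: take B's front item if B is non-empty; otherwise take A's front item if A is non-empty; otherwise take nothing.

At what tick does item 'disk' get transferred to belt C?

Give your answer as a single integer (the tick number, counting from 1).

Answer: 4

Derivation:
Tick 1: prefer A, take nail from A; A=[plank] B=[oval,disk] C=[nail]
Tick 2: prefer B, take oval from B; A=[plank] B=[disk] C=[nail,oval]
Tick 3: prefer A, take plank from A; A=[-] B=[disk] C=[nail,oval,plank]
Tick 4: prefer B, take disk from B; A=[-] B=[-] C=[nail,oval,plank,disk]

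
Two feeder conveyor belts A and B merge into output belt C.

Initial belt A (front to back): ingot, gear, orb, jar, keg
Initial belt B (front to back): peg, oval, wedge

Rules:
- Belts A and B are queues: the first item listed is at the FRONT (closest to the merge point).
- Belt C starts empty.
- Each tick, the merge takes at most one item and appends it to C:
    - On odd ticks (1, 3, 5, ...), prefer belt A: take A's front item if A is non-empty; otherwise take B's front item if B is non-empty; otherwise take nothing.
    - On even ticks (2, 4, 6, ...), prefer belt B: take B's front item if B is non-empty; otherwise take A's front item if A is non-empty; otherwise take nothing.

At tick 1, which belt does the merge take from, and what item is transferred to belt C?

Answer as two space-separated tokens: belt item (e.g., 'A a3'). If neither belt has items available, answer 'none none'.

Answer: A ingot

Derivation:
Tick 1: prefer A, take ingot from A; A=[gear,orb,jar,keg] B=[peg,oval,wedge] C=[ingot]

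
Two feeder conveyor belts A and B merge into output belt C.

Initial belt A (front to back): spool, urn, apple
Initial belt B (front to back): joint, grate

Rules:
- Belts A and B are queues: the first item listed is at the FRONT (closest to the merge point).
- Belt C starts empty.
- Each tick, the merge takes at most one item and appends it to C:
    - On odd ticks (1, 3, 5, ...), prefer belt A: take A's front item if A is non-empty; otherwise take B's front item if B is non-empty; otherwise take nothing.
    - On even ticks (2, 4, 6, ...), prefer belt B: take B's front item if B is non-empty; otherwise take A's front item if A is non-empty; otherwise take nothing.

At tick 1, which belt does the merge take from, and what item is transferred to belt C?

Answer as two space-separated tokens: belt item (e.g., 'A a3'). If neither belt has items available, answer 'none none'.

Tick 1: prefer A, take spool from A; A=[urn,apple] B=[joint,grate] C=[spool]

Answer: A spool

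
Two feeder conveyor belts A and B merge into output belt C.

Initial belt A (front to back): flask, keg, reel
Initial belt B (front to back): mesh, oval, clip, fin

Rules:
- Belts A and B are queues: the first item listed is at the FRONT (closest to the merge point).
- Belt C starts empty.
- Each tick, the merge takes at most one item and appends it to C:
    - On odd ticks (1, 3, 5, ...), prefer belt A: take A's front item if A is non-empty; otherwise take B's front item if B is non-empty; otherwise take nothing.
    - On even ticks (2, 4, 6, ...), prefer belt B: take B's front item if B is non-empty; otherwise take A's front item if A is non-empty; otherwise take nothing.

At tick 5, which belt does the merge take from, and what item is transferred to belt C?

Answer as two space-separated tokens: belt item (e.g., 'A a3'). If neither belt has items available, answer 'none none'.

Answer: A reel

Derivation:
Tick 1: prefer A, take flask from A; A=[keg,reel] B=[mesh,oval,clip,fin] C=[flask]
Tick 2: prefer B, take mesh from B; A=[keg,reel] B=[oval,clip,fin] C=[flask,mesh]
Tick 3: prefer A, take keg from A; A=[reel] B=[oval,clip,fin] C=[flask,mesh,keg]
Tick 4: prefer B, take oval from B; A=[reel] B=[clip,fin] C=[flask,mesh,keg,oval]
Tick 5: prefer A, take reel from A; A=[-] B=[clip,fin] C=[flask,mesh,keg,oval,reel]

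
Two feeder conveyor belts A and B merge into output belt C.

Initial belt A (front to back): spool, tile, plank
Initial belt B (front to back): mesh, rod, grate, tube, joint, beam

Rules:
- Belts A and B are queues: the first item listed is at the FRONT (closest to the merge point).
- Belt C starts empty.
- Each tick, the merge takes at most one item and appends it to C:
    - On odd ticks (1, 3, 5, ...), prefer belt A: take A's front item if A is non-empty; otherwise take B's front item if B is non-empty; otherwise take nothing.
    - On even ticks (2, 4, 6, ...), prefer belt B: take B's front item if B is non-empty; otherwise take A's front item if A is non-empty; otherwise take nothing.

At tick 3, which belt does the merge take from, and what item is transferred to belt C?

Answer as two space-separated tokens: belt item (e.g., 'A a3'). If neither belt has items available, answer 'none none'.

Tick 1: prefer A, take spool from A; A=[tile,plank] B=[mesh,rod,grate,tube,joint,beam] C=[spool]
Tick 2: prefer B, take mesh from B; A=[tile,plank] B=[rod,grate,tube,joint,beam] C=[spool,mesh]
Tick 3: prefer A, take tile from A; A=[plank] B=[rod,grate,tube,joint,beam] C=[spool,mesh,tile]

Answer: A tile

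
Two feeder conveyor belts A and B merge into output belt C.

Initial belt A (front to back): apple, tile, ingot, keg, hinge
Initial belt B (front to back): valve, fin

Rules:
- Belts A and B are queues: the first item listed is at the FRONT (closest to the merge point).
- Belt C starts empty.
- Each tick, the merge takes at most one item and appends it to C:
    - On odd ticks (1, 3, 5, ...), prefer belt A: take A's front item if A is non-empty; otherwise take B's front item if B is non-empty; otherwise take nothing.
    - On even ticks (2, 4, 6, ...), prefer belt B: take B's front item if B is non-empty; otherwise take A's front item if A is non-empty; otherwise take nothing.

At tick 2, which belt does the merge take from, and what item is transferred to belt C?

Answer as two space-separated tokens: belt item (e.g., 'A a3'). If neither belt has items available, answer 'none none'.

Tick 1: prefer A, take apple from A; A=[tile,ingot,keg,hinge] B=[valve,fin] C=[apple]
Tick 2: prefer B, take valve from B; A=[tile,ingot,keg,hinge] B=[fin] C=[apple,valve]

Answer: B valve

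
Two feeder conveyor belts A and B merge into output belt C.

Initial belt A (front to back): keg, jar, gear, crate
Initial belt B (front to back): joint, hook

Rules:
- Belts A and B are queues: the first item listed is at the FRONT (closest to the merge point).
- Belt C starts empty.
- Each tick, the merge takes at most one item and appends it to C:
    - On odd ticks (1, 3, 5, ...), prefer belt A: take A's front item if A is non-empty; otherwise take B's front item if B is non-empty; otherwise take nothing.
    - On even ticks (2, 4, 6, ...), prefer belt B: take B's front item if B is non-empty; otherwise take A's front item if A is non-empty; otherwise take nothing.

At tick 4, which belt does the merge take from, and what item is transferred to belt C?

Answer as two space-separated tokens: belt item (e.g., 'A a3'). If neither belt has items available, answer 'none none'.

Answer: B hook

Derivation:
Tick 1: prefer A, take keg from A; A=[jar,gear,crate] B=[joint,hook] C=[keg]
Tick 2: prefer B, take joint from B; A=[jar,gear,crate] B=[hook] C=[keg,joint]
Tick 3: prefer A, take jar from A; A=[gear,crate] B=[hook] C=[keg,joint,jar]
Tick 4: prefer B, take hook from B; A=[gear,crate] B=[-] C=[keg,joint,jar,hook]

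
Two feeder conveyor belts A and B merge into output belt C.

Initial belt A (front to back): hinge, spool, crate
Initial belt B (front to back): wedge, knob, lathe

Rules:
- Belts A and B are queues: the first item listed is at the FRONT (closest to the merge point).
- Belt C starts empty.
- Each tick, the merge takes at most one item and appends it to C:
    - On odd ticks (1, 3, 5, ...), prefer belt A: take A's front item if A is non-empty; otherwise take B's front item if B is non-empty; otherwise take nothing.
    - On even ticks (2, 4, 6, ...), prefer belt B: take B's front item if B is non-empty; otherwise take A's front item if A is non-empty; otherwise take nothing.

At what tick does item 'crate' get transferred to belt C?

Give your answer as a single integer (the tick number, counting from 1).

Tick 1: prefer A, take hinge from A; A=[spool,crate] B=[wedge,knob,lathe] C=[hinge]
Tick 2: prefer B, take wedge from B; A=[spool,crate] B=[knob,lathe] C=[hinge,wedge]
Tick 3: prefer A, take spool from A; A=[crate] B=[knob,lathe] C=[hinge,wedge,spool]
Tick 4: prefer B, take knob from B; A=[crate] B=[lathe] C=[hinge,wedge,spool,knob]
Tick 5: prefer A, take crate from A; A=[-] B=[lathe] C=[hinge,wedge,spool,knob,crate]

Answer: 5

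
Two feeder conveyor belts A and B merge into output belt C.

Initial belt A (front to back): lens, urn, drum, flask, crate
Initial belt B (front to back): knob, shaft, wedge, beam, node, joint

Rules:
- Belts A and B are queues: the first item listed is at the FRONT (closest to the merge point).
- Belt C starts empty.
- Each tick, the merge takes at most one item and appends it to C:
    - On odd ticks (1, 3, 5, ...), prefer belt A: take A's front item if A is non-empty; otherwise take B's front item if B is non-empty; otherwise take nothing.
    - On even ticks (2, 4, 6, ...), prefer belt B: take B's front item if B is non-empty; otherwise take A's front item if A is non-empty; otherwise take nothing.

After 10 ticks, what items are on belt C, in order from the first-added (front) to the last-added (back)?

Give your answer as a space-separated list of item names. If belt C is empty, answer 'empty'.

Tick 1: prefer A, take lens from A; A=[urn,drum,flask,crate] B=[knob,shaft,wedge,beam,node,joint] C=[lens]
Tick 2: prefer B, take knob from B; A=[urn,drum,flask,crate] B=[shaft,wedge,beam,node,joint] C=[lens,knob]
Tick 3: prefer A, take urn from A; A=[drum,flask,crate] B=[shaft,wedge,beam,node,joint] C=[lens,knob,urn]
Tick 4: prefer B, take shaft from B; A=[drum,flask,crate] B=[wedge,beam,node,joint] C=[lens,knob,urn,shaft]
Tick 5: prefer A, take drum from A; A=[flask,crate] B=[wedge,beam,node,joint] C=[lens,knob,urn,shaft,drum]
Tick 6: prefer B, take wedge from B; A=[flask,crate] B=[beam,node,joint] C=[lens,knob,urn,shaft,drum,wedge]
Tick 7: prefer A, take flask from A; A=[crate] B=[beam,node,joint] C=[lens,knob,urn,shaft,drum,wedge,flask]
Tick 8: prefer B, take beam from B; A=[crate] B=[node,joint] C=[lens,knob,urn,shaft,drum,wedge,flask,beam]
Tick 9: prefer A, take crate from A; A=[-] B=[node,joint] C=[lens,knob,urn,shaft,drum,wedge,flask,beam,crate]
Tick 10: prefer B, take node from B; A=[-] B=[joint] C=[lens,knob,urn,shaft,drum,wedge,flask,beam,crate,node]

Answer: lens knob urn shaft drum wedge flask beam crate node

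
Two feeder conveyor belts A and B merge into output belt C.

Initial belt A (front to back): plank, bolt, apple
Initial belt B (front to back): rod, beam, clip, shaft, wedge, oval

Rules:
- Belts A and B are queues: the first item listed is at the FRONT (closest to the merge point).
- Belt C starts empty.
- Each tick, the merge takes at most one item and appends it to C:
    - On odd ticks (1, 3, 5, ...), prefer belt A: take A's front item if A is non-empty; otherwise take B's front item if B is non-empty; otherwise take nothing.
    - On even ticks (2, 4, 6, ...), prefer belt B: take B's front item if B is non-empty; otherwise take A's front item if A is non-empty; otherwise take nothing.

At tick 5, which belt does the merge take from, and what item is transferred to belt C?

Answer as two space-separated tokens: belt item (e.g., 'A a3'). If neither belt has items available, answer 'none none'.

Tick 1: prefer A, take plank from A; A=[bolt,apple] B=[rod,beam,clip,shaft,wedge,oval] C=[plank]
Tick 2: prefer B, take rod from B; A=[bolt,apple] B=[beam,clip,shaft,wedge,oval] C=[plank,rod]
Tick 3: prefer A, take bolt from A; A=[apple] B=[beam,clip,shaft,wedge,oval] C=[plank,rod,bolt]
Tick 4: prefer B, take beam from B; A=[apple] B=[clip,shaft,wedge,oval] C=[plank,rod,bolt,beam]
Tick 5: prefer A, take apple from A; A=[-] B=[clip,shaft,wedge,oval] C=[plank,rod,bolt,beam,apple]

Answer: A apple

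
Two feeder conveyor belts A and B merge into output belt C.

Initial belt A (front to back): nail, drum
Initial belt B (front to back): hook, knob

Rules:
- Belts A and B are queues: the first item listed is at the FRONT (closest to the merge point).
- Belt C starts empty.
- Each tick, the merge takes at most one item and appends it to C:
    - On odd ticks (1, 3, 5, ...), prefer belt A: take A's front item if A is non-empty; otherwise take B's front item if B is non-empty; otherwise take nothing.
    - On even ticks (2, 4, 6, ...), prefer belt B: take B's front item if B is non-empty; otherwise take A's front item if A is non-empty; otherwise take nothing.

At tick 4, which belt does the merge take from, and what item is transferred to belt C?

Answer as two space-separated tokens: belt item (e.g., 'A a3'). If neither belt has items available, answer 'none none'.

Tick 1: prefer A, take nail from A; A=[drum] B=[hook,knob] C=[nail]
Tick 2: prefer B, take hook from B; A=[drum] B=[knob] C=[nail,hook]
Tick 3: prefer A, take drum from A; A=[-] B=[knob] C=[nail,hook,drum]
Tick 4: prefer B, take knob from B; A=[-] B=[-] C=[nail,hook,drum,knob]

Answer: B knob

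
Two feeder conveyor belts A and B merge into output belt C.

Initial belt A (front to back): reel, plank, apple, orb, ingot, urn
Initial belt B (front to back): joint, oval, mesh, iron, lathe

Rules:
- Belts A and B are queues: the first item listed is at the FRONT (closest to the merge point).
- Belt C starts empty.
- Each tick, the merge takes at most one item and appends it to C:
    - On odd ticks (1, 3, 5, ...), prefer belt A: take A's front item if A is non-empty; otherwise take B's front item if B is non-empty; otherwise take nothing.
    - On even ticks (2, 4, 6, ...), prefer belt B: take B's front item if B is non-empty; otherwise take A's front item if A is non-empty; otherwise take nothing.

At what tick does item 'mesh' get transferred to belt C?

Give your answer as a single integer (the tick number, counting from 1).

Answer: 6

Derivation:
Tick 1: prefer A, take reel from A; A=[plank,apple,orb,ingot,urn] B=[joint,oval,mesh,iron,lathe] C=[reel]
Tick 2: prefer B, take joint from B; A=[plank,apple,orb,ingot,urn] B=[oval,mesh,iron,lathe] C=[reel,joint]
Tick 3: prefer A, take plank from A; A=[apple,orb,ingot,urn] B=[oval,mesh,iron,lathe] C=[reel,joint,plank]
Tick 4: prefer B, take oval from B; A=[apple,orb,ingot,urn] B=[mesh,iron,lathe] C=[reel,joint,plank,oval]
Tick 5: prefer A, take apple from A; A=[orb,ingot,urn] B=[mesh,iron,lathe] C=[reel,joint,plank,oval,apple]
Tick 6: prefer B, take mesh from B; A=[orb,ingot,urn] B=[iron,lathe] C=[reel,joint,plank,oval,apple,mesh]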